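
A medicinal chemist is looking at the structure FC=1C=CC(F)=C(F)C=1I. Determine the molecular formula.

C6H2F3I

Walk through each heavy atom and fill implicit hydrogens from standard valence (C 4, N 3, O 2, S 2, halogen 1):
  atom 1: F (halogen, monovalent) → 0 H
  atom 2: C, bond orders sum to 4 (valence 4) → 0 H
  atom 3: C, bond orders sum to 3 (valence 4) → 1 H
  atom 4: C, bond orders sum to 3 (valence 4) → 1 H
  atom 5: C, bond orders sum to 4 (valence 4) → 0 H
  atom 6: F (halogen, monovalent) → 0 H
  atom 7: C, bond orders sum to 4 (valence 4) → 0 H
  atom 8: F (halogen, monovalent) → 0 H
  atom 9: C, bond orders sum to 4 (valence 4) → 0 H
  atom 10: I (halogen, monovalent) → 0 H
Totals → C:6, H:2, F:3, I:1.
In Hill order: C6H2F3I.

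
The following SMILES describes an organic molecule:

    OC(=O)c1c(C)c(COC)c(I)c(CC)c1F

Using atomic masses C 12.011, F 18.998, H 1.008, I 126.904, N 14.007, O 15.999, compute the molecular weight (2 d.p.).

352.14 g/mol

First, the molecular formula is C12H14FIO3 (counting implicit H from valence).
  C: 12 × 12.011 = 144.132
  F: 1 × 18.998 = 18.998
  H: 14 × 1.008 = 14.112
  I: 1 × 126.904 = 126.904
  O: 3 × 15.999 = 47.997
Sum: 12×12.011 + 1×18.998 + 14×1.008 + 1×126.904 + 3×15.999 = 352.143 → 352.14 g/mol.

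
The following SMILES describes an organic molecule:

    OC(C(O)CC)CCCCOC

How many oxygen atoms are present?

Scan the SMILES for O atoms (remember two-letter symbols like Cl and Br are single atoms).
Oxygen count: 3.

3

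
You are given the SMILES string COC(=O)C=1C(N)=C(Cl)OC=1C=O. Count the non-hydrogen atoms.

Every atom symbol written in the SMILES (organic subset) is one heavy atom; implicit H are not written.
Heavy atoms by element → C:7, Cl:1, N:1, O:4.
Total: 13.

13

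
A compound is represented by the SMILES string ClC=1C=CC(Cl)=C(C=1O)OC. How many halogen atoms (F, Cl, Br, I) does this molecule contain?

2

Halogen atoms appear at heavy-atom positions 1, 6 (2×Cl).
Other groups present: 1 ether, 1 hydroxyl.
Halogen count: 2.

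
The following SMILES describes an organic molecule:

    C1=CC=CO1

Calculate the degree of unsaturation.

3

Degree of unsaturation = (number of rings) + (number of π bonds).
Ring closures in the SMILES: 1.
π bonds: 2 double bonds (each 1 DoU) → 2 DoU from unsaturation.
Total DoU = 1 + 2 = 3.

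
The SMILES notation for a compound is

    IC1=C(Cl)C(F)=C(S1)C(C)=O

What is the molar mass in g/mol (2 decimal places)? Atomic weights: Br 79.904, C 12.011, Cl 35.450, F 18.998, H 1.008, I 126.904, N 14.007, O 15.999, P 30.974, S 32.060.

304.50 g/mol

First, the molecular formula is C6H3ClFIOS (counting implicit H from valence).
  C: 6 × 12.011 = 72.066
  Cl: 1 × 35.450 = 35.450
  F: 1 × 18.998 = 18.998
  H: 3 × 1.008 = 3.024
  I: 1 × 126.904 = 126.904
  O: 1 × 15.999 = 15.999
  S: 1 × 32.060 = 32.060
Sum: 6×12.011 + 1×35.450 + 1×18.998 + 3×1.008 + 1×126.904 + 1×15.999 + 1×32.060 = 304.501 → 304.50 g/mol.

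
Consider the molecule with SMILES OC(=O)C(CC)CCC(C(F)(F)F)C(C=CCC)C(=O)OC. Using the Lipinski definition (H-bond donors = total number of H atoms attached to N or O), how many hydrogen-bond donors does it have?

1

Donors: find every N or O and count the H atoms it carries.
  atom 1 (O): bond orders sum to 1 → 1 H
  atom 3 (O): bond orders sum to 2 → 0 H
  atom 20 (O): bond orders sum to 2 → 0 H
  atom 21 (O): bond orders sum to 2 → 0 H
Lipinski HBD = 1.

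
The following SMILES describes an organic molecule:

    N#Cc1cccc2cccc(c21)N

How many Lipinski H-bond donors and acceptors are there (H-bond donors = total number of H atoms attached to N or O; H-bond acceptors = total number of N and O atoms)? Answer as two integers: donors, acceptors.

2, 2

Donors: find every N or O and count the H atoms it carries.
  atom 1 (N): bond orders sum to 3 → 0 H
  atom 13 (N): bond orders sum to 1 → 2 H
Lipinski HBD = 2.
Acceptors: N atoms = 2, O atoms = 0 → HBA = 2.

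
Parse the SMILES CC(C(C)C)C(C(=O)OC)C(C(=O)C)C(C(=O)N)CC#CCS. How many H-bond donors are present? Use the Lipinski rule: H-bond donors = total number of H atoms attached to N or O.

Donors: find every N or O and count the H atoms it carries.
  atom 8 (O): bond orders sum to 2 → 0 H
  atom 9 (O): bond orders sum to 2 → 0 H
  atom 13 (O): bond orders sum to 2 → 0 H
  atom 17 (O): bond orders sum to 2 → 0 H
  atom 18 (N): bond orders sum to 1 → 2 H
Lipinski HBD = 2.

2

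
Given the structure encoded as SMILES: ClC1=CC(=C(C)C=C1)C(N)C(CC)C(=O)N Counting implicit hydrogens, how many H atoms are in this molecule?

Walk through each heavy atom and fill implicit hydrogens from standard valence (C 4, N 3, O 2, S 2, halogen 1):
  atom 1: Cl (halogen, monovalent) → 0 H
  atom 2: C, bond orders sum to 4 (valence 4) → 0 H
  atom 3: C, bond orders sum to 3 (valence 4) → 1 H
  atom 4: C, bond orders sum to 4 (valence 4) → 0 H
  atom 5: C, bond orders sum to 4 (valence 4) → 0 H
  atom 6: C, bond orders sum to 1 (valence 4) → 3 H
  atom 7: C, bond orders sum to 3 (valence 4) → 1 H
  atom 8: C, bond orders sum to 3 (valence 4) → 1 H
  atom 9: C, bond orders sum to 3 (valence 4) → 1 H
  atom 10: N, bond orders sum to 1 (valence 3) → 2 H
  atom 11: C, bond orders sum to 3 (valence 4) → 1 H
  atom 12: C, bond orders sum to 2 (valence 4) → 2 H
  atom 13: C, bond orders sum to 1 (valence 4) → 3 H
  atom 14: C, bond orders sum to 4 (valence 4) → 0 H
  atom 15: O, bond orders sum to 2 (valence 2) → 0 H
  atom 16: N, bond orders sum to 1 (valence 3) → 2 H
Total hydrogens: 17.

17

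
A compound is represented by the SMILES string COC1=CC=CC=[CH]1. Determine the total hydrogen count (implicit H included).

8

Walk through each heavy atom and fill implicit hydrogens from standard valence (C 4, N 3, O 2, S 2, halogen 1):
  atom 1: C, bond orders sum to 1 (valence 4) → 3 H
  atom 2: O, bond orders sum to 2 (valence 2) → 0 H
  atom 3: C, bond orders sum to 4 (valence 4) → 0 H
  atom 4: C, bond orders sum to 3 (valence 4) → 1 H
  atom 5: C, bond orders sum to 3 (valence 4) → 1 H
  atom 6: C, bond orders sum to 3 (valence 4) → 1 H
  atom 7: C, bond orders sum to 3 (valence 4) → 1 H
  atom 8: C with explicit H count 1
Total hydrogens: 8.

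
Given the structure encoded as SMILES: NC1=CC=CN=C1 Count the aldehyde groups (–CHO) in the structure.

0

Scan the SMILES for the aldehyde motif — none present.
Groups that are present: 1 primary amine.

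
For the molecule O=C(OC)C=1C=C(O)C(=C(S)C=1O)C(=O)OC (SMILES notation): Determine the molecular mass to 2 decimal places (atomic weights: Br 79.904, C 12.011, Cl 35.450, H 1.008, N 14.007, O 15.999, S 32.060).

First, the molecular formula is C10H10O6S (counting implicit H from valence).
  C: 10 × 12.011 = 120.110
  H: 10 × 1.008 = 10.080
  O: 6 × 15.999 = 95.994
  S: 1 × 32.060 = 32.060
Sum: 10×12.011 + 10×1.008 + 6×15.999 + 1×32.060 = 258.244 → 258.24 g/mol.

258.24 g/mol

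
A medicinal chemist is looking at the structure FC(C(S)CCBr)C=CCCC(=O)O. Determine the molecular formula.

Walk through each heavy atom and fill implicit hydrogens from standard valence (C 4, N 3, O 2, S 2, halogen 1):
  atom 1: F (halogen, monovalent) → 0 H
  atom 2: C, bond orders sum to 3 (valence 4) → 1 H
  atom 3: C, bond orders sum to 3 (valence 4) → 1 H
  atom 4: S, bond orders sum to 1 (valence 2) → 1 H
  atom 5: C, bond orders sum to 2 (valence 4) → 2 H
  atom 6: C, bond orders sum to 2 (valence 4) → 2 H
  atom 7: Br (halogen, monovalent) → 0 H
  atom 8: C, bond orders sum to 3 (valence 4) → 1 H
  atom 9: C, bond orders sum to 3 (valence 4) → 1 H
  atom 10: C, bond orders sum to 2 (valence 4) → 2 H
  atom 11: C, bond orders sum to 2 (valence 4) → 2 H
  atom 12: C, bond orders sum to 4 (valence 4) → 0 H
  atom 13: O, bond orders sum to 2 (valence 2) → 0 H
  atom 14: O, bond orders sum to 1 (valence 2) → 1 H
Totals → C:9, H:14, Br:1, F:1, O:2, S:1.
In Hill order: C9H14BrFO2S.

C9H14BrFO2S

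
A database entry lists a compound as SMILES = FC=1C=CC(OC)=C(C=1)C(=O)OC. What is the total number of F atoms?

1

Scan the SMILES for F atoms (remember two-letter symbols like Cl and Br are single atoms).
Fluorine count: 1.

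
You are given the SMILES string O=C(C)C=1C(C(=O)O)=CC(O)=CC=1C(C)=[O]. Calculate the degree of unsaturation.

7

Molecular formula: C11H10O5.
DoU = (2C + 2 + N − H − X) / 2, where X is the halogen count and O/S are ignored.
    = (2·11 + 2 + 0 − 10 − 0) / 2 = 14 / 2 = 7.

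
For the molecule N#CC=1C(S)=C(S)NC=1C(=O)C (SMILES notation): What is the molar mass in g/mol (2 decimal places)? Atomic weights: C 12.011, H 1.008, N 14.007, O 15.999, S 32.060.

198.26 g/mol

First, the molecular formula is C7H6N2OS2 (counting implicit H from valence).
  C: 7 × 12.011 = 84.077
  H: 6 × 1.008 = 6.048
  N: 2 × 14.007 = 28.014
  O: 1 × 15.999 = 15.999
  S: 2 × 32.060 = 64.120
Sum: 7×12.011 + 6×1.008 + 2×14.007 + 1×15.999 + 2×32.060 = 198.258 → 198.26 g/mol.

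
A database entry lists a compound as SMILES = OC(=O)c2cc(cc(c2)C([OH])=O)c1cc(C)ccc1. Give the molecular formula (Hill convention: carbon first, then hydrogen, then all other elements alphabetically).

Walk through each heavy atom and fill implicit hydrogens from standard valence (C 4, N 3, O 2, S 2, halogen 1); for lowercase aromatic atoms, an aromatic c carries 1 H when it has two neighbours and 0 H with three, and aromatic n carries 0 H:
  atom 1: O, bond orders sum to 1 (valence 2) → 1 H
  atom 2: C, bond orders sum to 4 (valence 4) → 0 H
  atom 3: O, bond orders sum to 2 (valence 2) → 0 H
  atom 4: aromatic c, 3 neighbours → 0 H
  atom 5: aromatic c, 2 neighbours → 1 H
  atom 6: aromatic c, 3 neighbours → 0 H
  atom 7: aromatic c, 2 neighbours → 1 H
  atom 8: aromatic c, 3 neighbours → 0 H
  atom 9: aromatic c, 2 neighbours → 1 H
  atom 10: C, bond orders sum to 4 (valence 4) → 0 H
  atom 11: O with explicit H count 1
  atom 12: O, bond orders sum to 2 (valence 2) → 0 H
  atom 13: aromatic c, 3 neighbours → 0 H
  atom 14: aromatic c, 2 neighbours → 1 H
  atom 15: aromatic c, 3 neighbours → 0 H
  atom 16: C, bond orders sum to 1 (valence 4) → 3 H
  atom 17: aromatic c, 2 neighbours → 1 H
  atom 18: aromatic c, 2 neighbours → 1 H
  atom 19: aromatic c, 2 neighbours → 1 H
Totals → C:15, H:12, O:4.

C15H12O4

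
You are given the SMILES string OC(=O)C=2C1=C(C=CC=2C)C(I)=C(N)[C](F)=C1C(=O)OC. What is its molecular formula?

Walk through each heavy atom and fill implicit hydrogens from standard valence (C 4, N 3, O 2, S 2, halogen 1):
  atom 1: O, bond orders sum to 1 (valence 2) → 1 H
  atom 2: C, bond orders sum to 4 (valence 4) → 0 H
  atom 3: O, bond orders sum to 2 (valence 2) → 0 H
  atom 4: C, bond orders sum to 4 (valence 4) → 0 H
  atom 5: C, bond orders sum to 4 (valence 4) → 0 H
  atom 6: C, bond orders sum to 4 (valence 4) → 0 H
  atom 7: C, bond orders sum to 3 (valence 4) → 1 H
  atom 8: C, bond orders sum to 3 (valence 4) → 1 H
  atom 9: C, bond orders sum to 4 (valence 4) → 0 H
  atom 10: C, bond orders sum to 1 (valence 4) → 3 H
  atom 11: C, bond orders sum to 4 (valence 4) → 0 H
  atom 12: I (halogen, monovalent) → 0 H
  atom 13: C, bond orders sum to 4 (valence 4) → 0 H
  atom 14: N, bond orders sum to 1 (valence 3) → 2 H
  atom 15: C with explicit H count 0
  atom 16: F (halogen, monovalent) → 0 H
  atom 17: C, bond orders sum to 4 (valence 4) → 0 H
  atom 18: C, bond orders sum to 4 (valence 4) → 0 H
  atom 19: O, bond orders sum to 2 (valence 2) → 0 H
  atom 20: O, bond orders sum to 2 (valence 2) → 0 H
  atom 21: C, bond orders sum to 1 (valence 4) → 3 H
Totals → C:14, H:11, F:1, I:1, N:1, O:4.
In Hill order: C14H11FINO4.

C14H11FINO4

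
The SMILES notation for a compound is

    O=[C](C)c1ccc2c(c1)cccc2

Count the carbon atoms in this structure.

Count every carbon token in the SMILES (each C, including those in ring-closure positions and inside branches).
Carbon count: 12.

12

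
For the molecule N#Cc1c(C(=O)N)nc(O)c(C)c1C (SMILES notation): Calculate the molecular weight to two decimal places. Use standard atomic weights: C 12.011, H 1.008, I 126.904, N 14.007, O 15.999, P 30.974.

First, the molecular formula is C9H9N3O2 (counting implicit H from valence).
  C: 9 × 12.011 = 108.099
  H: 9 × 1.008 = 9.072
  N: 3 × 14.007 = 42.021
  O: 2 × 15.999 = 31.998
Sum: 9×12.011 + 9×1.008 + 3×14.007 + 2×15.999 = 191.190 → 191.19 g/mol.

191.19 g/mol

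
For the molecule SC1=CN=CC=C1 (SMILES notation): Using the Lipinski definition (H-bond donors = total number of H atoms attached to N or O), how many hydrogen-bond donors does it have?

0

Donors: find every N or O and count the H atoms it carries.
  atom 4 (N): bond orders sum to 3 → 0 H
Lipinski HBD = 0.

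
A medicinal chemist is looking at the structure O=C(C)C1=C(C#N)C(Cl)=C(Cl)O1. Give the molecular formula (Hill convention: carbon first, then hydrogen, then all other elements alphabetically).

C7H3Cl2NO2

Walk through each heavy atom and fill implicit hydrogens from standard valence (C 4, N 3, O 2, S 2, halogen 1):
  atom 1: O, bond orders sum to 2 (valence 2) → 0 H
  atom 2: C, bond orders sum to 4 (valence 4) → 0 H
  atom 3: C, bond orders sum to 1 (valence 4) → 3 H
  atom 4: C, bond orders sum to 4 (valence 4) → 0 H
  atom 5: C, bond orders sum to 4 (valence 4) → 0 H
  atom 6: C, bond orders sum to 4 (valence 4) → 0 H
  atom 7: N, bond orders sum to 3 (valence 3) → 0 H
  atom 8: C, bond orders sum to 4 (valence 4) → 0 H
  atom 9: Cl (halogen, monovalent) → 0 H
  atom 10: C, bond orders sum to 4 (valence 4) → 0 H
  atom 11: Cl (halogen, monovalent) → 0 H
  atom 12: O, bond orders sum to 2 (valence 2) → 0 H
Totals → C:7, H:3, Cl:2, N:1, O:2.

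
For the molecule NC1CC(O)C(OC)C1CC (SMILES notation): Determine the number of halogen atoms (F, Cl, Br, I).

0

Scan the SMILES for the halogen motif — none present.
Groups that are present: 1 ether, 1 hydroxyl, 1 primary amine.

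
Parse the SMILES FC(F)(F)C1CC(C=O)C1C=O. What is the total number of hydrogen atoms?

Walk through each heavy atom and fill implicit hydrogens from standard valence (C 4, N 3, O 2, S 2, halogen 1):
  atom 1: F (halogen, monovalent) → 0 H
  atom 2: C, bond orders sum to 4 (valence 4) → 0 H
  atom 3: F (halogen, monovalent) → 0 H
  atom 4: F (halogen, monovalent) → 0 H
  atom 5: C, bond orders sum to 3 (valence 4) → 1 H
  atom 6: C, bond orders sum to 2 (valence 4) → 2 H
  atom 7: C, bond orders sum to 3 (valence 4) → 1 H
  atom 8: C, bond orders sum to 3 (valence 4) → 1 H
  atom 9: O, bond orders sum to 2 (valence 2) → 0 H
  atom 10: C, bond orders sum to 3 (valence 4) → 1 H
  atom 11: C, bond orders sum to 3 (valence 4) → 1 H
  atom 12: O, bond orders sum to 2 (valence 2) → 0 H
Total hydrogens: 7.

7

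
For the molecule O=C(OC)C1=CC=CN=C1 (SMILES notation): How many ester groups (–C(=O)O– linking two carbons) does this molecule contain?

1

The ester motif appears at heavy-atom position 2 in the SMILES.
Ester count: 1.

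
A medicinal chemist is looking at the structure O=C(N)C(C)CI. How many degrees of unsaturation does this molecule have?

1

Molecular formula: C4H8INO.
DoU = (2C + 2 + N − H − X) / 2, where X is the halogen count and O/S are ignored.
    = (2·4 + 2 + 1 − 8 − 1) / 2 = 2 / 2 = 1.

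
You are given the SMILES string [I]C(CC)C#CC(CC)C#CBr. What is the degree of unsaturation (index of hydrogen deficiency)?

4

Degree of unsaturation = (number of rings) + (number of π bonds).
Ring closures in the SMILES: 0.
π bonds: 2 triple bonds (each 2 DoU) → 4 DoU from unsaturation.
Total DoU = 0 + 4 = 4.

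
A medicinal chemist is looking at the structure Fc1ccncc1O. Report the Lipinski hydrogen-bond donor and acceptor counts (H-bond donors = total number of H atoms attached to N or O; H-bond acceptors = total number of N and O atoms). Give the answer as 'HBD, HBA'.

Donors: find every N or O and count the H atoms it carries.
  atom 5 (N): bond orders sum to 3 → 0 H
  atom 8 (O): bond orders sum to 1 → 1 H
Lipinski HBD = 1.
Acceptors: N atoms = 1, O atoms = 1 → HBA = 2.

1, 2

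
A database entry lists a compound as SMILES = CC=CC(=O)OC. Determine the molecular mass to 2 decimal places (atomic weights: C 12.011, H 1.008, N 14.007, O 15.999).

100.12 g/mol

First, the molecular formula is C5H8O2 (counting implicit H from valence).
  C: 5 × 12.011 = 60.055
  H: 8 × 1.008 = 8.064
  O: 2 × 15.999 = 31.998
Sum: 5×12.011 + 8×1.008 + 2×15.999 = 100.117 → 100.12 g/mol.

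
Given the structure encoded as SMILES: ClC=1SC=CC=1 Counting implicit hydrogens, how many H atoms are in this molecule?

Walk through each heavy atom and fill implicit hydrogens from standard valence (C 4, N 3, O 2, S 2, halogen 1):
  atom 1: Cl (halogen, monovalent) → 0 H
  atom 2: C, bond orders sum to 4 (valence 4) → 0 H
  atom 3: S, bond orders sum to 2 (valence 2) → 0 H
  atom 4: C, bond orders sum to 3 (valence 4) → 1 H
  atom 5: C, bond orders sum to 3 (valence 4) → 1 H
  atom 6: C, bond orders sum to 3 (valence 4) → 1 H
Total hydrogens: 3.

3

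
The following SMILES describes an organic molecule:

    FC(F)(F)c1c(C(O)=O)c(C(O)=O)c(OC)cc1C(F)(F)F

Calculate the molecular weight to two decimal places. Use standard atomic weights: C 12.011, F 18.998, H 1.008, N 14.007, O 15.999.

First, the molecular formula is C11H6F6O5 (counting implicit H from valence).
  C: 11 × 12.011 = 132.121
  F: 6 × 18.998 = 113.988
  H: 6 × 1.008 = 6.048
  O: 5 × 15.999 = 79.995
Sum: 11×12.011 + 6×18.998 + 6×1.008 + 5×15.999 = 332.152 → 332.15 g/mol.

332.15 g/mol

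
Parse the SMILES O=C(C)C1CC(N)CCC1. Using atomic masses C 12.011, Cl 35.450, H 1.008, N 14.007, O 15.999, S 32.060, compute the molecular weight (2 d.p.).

141.21 g/mol

First, the molecular formula is C8H15NO (counting implicit H from valence).
  C: 8 × 12.011 = 96.088
  H: 15 × 1.008 = 15.120
  N: 1 × 14.007 = 14.007
  O: 1 × 15.999 = 15.999
Sum: 8×12.011 + 15×1.008 + 1×14.007 + 1×15.999 = 141.214 → 141.21 g/mol.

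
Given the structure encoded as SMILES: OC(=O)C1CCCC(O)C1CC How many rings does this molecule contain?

In SMILES, each pair of matching ring-closure digits denotes one ring-closing bond; the number of such bonds equals the number of independent rings.
Ring-closure bonds here: 1.

1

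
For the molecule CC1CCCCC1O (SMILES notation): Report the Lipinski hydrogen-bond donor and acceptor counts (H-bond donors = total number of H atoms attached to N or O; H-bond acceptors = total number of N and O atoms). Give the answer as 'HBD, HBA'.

1, 1

Donors: find every N or O and count the H atoms it carries.
  atom 8 (O): bond orders sum to 1 → 1 H
Lipinski HBD = 1.
Acceptors: N atoms = 0, O atoms = 1 → HBA = 1.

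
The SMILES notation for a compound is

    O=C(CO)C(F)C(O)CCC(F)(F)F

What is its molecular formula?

Walk through each heavy atom and fill implicit hydrogens from standard valence (C 4, N 3, O 2, S 2, halogen 1):
  atom 1: O, bond orders sum to 2 (valence 2) → 0 H
  atom 2: C, bond orders sum to 4 (valence 4) → 0 H
  atom 3: C, bond orders sum to 2 (valence 4) → 2 H
  atom 4: O, bond orders sum to 1 (valence 2) → 1 H
  atom 5: C, bond orders sum to 3 (valence 4) → 1 H
  atom 6: F (halogen, monovalent) → 0 H
  atom 7: C, bond orders sum to 3 (valence 4) → 1 H
  atom 8: O, bond orders sum to 1 (valence 2) → 1 H
  atom 9: C, bond orders sum to 2 (valence 4) → 2 H
  atom 10: C, bond orders sum to 2 (valence 4) → 2 H
  atom 11: C, bond orders sum to 4 (valence 4) → 0 H
  atom 12: F (halogen, monovalent) → 0 H
  atom 13: F (halogen, monovalent) → 0 H
  atom 14: F (halogen, monovalent) → 0 H
Totals → C:7, H:10, F:4, O:3.
In Hill order: C7H10F4O3.

C7H10F4O3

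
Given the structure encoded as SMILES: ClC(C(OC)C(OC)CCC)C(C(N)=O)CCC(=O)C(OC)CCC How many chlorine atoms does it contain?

Scan the SMILES for Cl atoms (remember two-letter symbols like Cl and Br are single atoms).
Chlorine count: 1.

1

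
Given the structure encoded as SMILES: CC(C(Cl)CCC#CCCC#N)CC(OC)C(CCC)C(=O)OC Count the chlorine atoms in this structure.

Scan the SMILES for Cl atoms (remember two-letter symbols like Cl and Br are single atoms).
Chlorine count: 1.

1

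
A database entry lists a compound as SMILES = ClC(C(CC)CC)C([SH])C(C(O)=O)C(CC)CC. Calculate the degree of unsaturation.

1

Degree of unsaturation = (number of rings) + (number of π bonds).
Ring closures in the SMILES: 0.
π bonds: 1 double bond (each 1 DoU) → 1 DoU from unsaturation.
Total DoU = 0 + 1 = 1.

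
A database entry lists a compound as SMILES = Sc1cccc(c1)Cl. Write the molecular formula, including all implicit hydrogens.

C6H5ClS

Walk through each heavy atom and fill implicit hydrogens from standard valence (C 4, N 3, O 2, S 2, halogen 1); for lowercase aromatic atoms, an aromatic c carries 1 H when it has two neighbours and 0 H with three, and aromatic n carries 0 H:
  atom 1: S, bond orders sum to 1 (valence 2) → 1 H
  atom 2: aromatic c, 3 neighbours → 0 H
  atom 3: aromatic c, 2 neighbours → 1 H
  atom 4: aromatic c, 2 neighbours → 1 H
  atom 5: aromatic c, 2 neighbours → 1 H
  atom 6: aromatic c, 3 neighbours → 0 H
  atom 7: aromatic c, 2 neighbours → 1 H
  atom 8: Cl (halogen, monovalent) → 0 H
Totals → C:6, H:5, Cl:1, S:1.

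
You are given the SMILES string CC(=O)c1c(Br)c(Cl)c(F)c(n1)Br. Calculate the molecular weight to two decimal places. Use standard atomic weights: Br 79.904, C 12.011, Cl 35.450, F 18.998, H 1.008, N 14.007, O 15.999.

First, the molecular formula is C7H3Br2ClFNO (counting implicit H from valence).
  Br: 2 × 79.904 = 159.808
  C: 7 × 12.011 = 84.077
  Cl: 1 × 35.450 = 35.450
  F: 1 × 18.998 = 18.998
  H: 3 × 1.008 = 3.024
  N: 1 × 14.007 = 14.007
  O: 1 × 15.999 = 15.999
Sum: 2×79.904 + 7×12.011 + 1×35.450 + 1×18.998 + 3×1.008 + 1×14.007 + 1×15.999 = 331.363 → 331.36 g/mol.

331.36 g/mol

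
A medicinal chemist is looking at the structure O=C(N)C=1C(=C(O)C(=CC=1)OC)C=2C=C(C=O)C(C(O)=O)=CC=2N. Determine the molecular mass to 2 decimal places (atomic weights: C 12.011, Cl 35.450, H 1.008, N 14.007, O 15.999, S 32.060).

330.30 g/mol

First, the molecular formula is C16H14N2O6 (counting implicit H from valence).
  C: 16 × 12.011 = 192.176
  H: 14 × 1.008 = 14.112
  N: 2 × 14.007 = 28.014
  O: 6 × 15.999 = 95.994
Sum: 16×12.011 + 14×1.008 + 2×14.007 + 6×15.999 = 330.296 → 330.30 g/mol.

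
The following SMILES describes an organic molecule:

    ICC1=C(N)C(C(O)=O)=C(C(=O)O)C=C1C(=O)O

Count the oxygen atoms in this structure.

6

Scan the SMILES for O atoms (remember two-letter symbols like Cl and Br are single atoms).
Oxygen count: 6.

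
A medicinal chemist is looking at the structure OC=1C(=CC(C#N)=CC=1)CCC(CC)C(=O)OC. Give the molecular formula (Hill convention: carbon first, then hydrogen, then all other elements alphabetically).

Walk through each heavy atom and fill implicit hydrogens from standard valence (C 4, N 3, O 2, S 2, halogen 1):
  atom 1: O, bond orders sum to 1 (valence 2) → 1 H
  atom 2: C, bond orders sum to 4 (valence 4) → 0 H
  atom 3: C, bond orders sum to 4 (valence 4) → 0 H
  atom 4: C, bond orders sum to 3 (valence 4) → 1 H
  atom 5: C, bond orders sum to 4 (valence 4) → 0 H
  atom 6: C, bond orders sum to 4 (valence 4) → 0 H
  atom 7: N, bond orders sum to 3 (valence 3) → 0 H
  atom 8: C, bond orders sum to 3 (valence 4) → 1 H
  atom 9: C, bond orders sum to 3 (valence 4) → 1 H
  atom 10: C, bond orders sum to 2 (valence 4) → 2 H
  atom 11: C, bond orders sum to 2 (valence 4) → 2 H
  atom 12: C, bond orders sum to 3 (valence 4) → 1 H
  atom 13: C, bond orders sum to 2 (valence 4) → 2 H
  atom 14: C, bond orders sum to 1 (valence 4) → 3 H
  atom 15: C, bond orders sum to 4 (valence 4) → 0 H
  atom 16: O, bond orders sum to 2 (valence 2) → 0 H
  atom 17: O, bond orders sum to 2 (valence 2) → 0 H
  atom 18: C, bond orders sum to 1 (valence 4) → 3 H
Totals → C:14, H:17, N:1, O:3.

C14H17NO3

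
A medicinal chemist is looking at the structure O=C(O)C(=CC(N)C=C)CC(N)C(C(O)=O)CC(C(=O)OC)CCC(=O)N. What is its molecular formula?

C17H27N3O7

Walk through each heavy atom and fill implicit hydrogens from standard valence (C 4, N 3, O 2, S 2, halogen 1):
  atom 1: O, bond orders sum to 2 (valence 2) → 0 H
  atom 2: C, bond orders sum to 4 (valence 4) → 0 H
  atom 3: O, bond orders sum to 1 (valence 2) → 1 H
  atom 4: C, bond orders sum to 4 (valence 4) → 0 H
  atom 5: C, bond orders sum to 3 (valence 4) → 1 H
  atom 6: C, bond orders sum to 3 (valence 4) → 1 H
  atom 7: N, bond orders sum to 1 (valence 3) → 2 H
  atom 8: C, bond orders sum to 3 (valence 4) → 1 H
  atom 9: C, bond orders sum to 2 (valence 4) → 2 H
  atom 10: C, bond orders sum to 2 (valence 4) → 2 H
  atom 11: C, bond orders sum to 3 (valence 4) → 1 H
  atom 12: N, bond orders sum to 1 (valence 3) → 2 H
  atom 13: C, bond orders sum to 3 (valence 4) → 1 H
  atom 14: C, bond orders sum to 4 (valence 4) → 0 H
  atom 15: O, bond orders sum to 1 (valence 2) → 1 H
  atom 16: O, bond orders sum to 2 (valence 2) → 0 H
  atom 17: C, bond orders sum to 2 (valence 4) → 2 H
  atom 18: C, bond orders sum to 3 (valence 4) → 1 H
  atom 19: C, bond orders sum to 4 (valence 4) → 0 H
  atom 20: O, bond orders sum to 2 (valence 2) → 0 H
  atom 21: O, bond orders sum to 2 (valence 2) → 0 H
  atom 22: C, bond orders sum to 1 (valence 4) → 3 H
  atom 23: C, bond orders sum to 2 (valence 4) → 2 H
  atom 24: C, bond orders sum to 2 (valence 4) → 2 H
  atom 25: C, bond orders sum to 4 (valence 4) → 0 H
  atom 26: O, bond orders sum to 2 (valence 2) → 0 H
  atom 27: N, bond orders sum to 1 (valence 3) → 2 H
Totals → C:17, H:27, N:3, O:7.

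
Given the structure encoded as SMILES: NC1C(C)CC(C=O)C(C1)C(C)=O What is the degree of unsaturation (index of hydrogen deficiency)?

3

Molecular formula: C10H17NO2.
DoU = (2C + 2 + N − H − X) / 2, where X is the halogen count and O/S are ignored.
    = (2·10 + 2 + 1 − 17 − 0) / 2 = 6 / 2 = 3.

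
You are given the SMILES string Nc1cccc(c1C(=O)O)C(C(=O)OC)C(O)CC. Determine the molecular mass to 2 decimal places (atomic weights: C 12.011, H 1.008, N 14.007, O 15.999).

267.28 g/mol

First, the molecular formula is C13H17NO5 (counting implicit H from valence).
  C: 13 × 12.011 = 156.143
  H: 17 × 1.008 = 17.136
  N: 1 × 14.007 = 14.007
  O: 5 × 15.999 = 79.995
Sum: 13×12.011 + 17×1.008 + 1×14.007 + 5×15.999 = 267.281 → 267.28 g/mol.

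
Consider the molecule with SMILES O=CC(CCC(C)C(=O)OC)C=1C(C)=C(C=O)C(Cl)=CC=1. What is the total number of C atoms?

Count every carbon token in the SMILES (each C, including those in ring-closure positions and inside branches).
Carbon count: 16.

16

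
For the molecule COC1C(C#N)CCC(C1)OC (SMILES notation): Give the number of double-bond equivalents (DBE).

3

Degree of unsaturation = (number of rings) + (number of π bonds).
Ring closures in the SMILES: 1.
π bonds: 1 triple bond (each 2 DoU) → 2 DoU from unsaturation.
Total DoU = 1 + 2 = 3.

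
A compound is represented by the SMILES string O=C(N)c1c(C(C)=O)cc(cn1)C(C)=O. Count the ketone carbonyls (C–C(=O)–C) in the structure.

2

The ketone motif appears at heavy-atom positions 6, 13 in the SMILES.
Other groups present: 1 amide.
Ketone count: 2.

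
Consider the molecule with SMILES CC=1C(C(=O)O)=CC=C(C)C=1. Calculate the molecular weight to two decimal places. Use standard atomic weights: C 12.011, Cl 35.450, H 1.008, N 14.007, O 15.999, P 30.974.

150.18 g/mol

First, the molecular formula is C9H10O2 (counting implicit H from valence).
  C: 9 × 12.011 = 108.099
  H: 10 × 1.008 = 10.080
  O: 2 × 15.999 = 31.998
Sum: 9×12.011 + 10×1.008 + 2×15.999 = 150.177 → 150.18 g/mol.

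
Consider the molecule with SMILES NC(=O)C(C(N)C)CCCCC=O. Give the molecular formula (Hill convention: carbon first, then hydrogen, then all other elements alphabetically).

C9H18N2O2

Walk through each heavy atom and fill implicit hydrogens from standard valence (C 4, N 3, O 2, S 2, halogen 1):
  atom 1: N, bond orders sum to 1 (valence 3) → 2 H
  atom 2: C, bond orders sum to 4 (valence 4) → 0 H
  atom 3: O, bond orders sum to 2 (valence 2) → 0 H
  atom 4: C, bond orders sum to 3 (valence 4) → 1 H
  atom 5: C, bond orders sum to 3 (valence 4) → 1 H
  atom 6: N, bond orders sum to 1 (valence 3) → 2 H
  atom 7: C, bond orders sum to 1 (valence 4) → 3 H
  atom 8: C, bond orders sum to 2 (valence 4) → 2 H
  atom 9: C, bond orders sum to 2 (valence 4) → 2 H
  atom 10: C, bond orders sum to 2 (valence 4) → 2 H
  atom 11: C, bond orders sum to 2 (valence 4) → 2 H
  atom 12: C, bond orders sum to 3 (valence 4) → 1 H
  atom 13: O, bond orders sum to 2 (valence 2) → 0 H
Totals → C:9, H:18, N:2, O:2.
In Hill order: C9H18N2O2.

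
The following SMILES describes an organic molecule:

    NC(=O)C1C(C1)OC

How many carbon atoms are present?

Count every carbon token in the SMILES (each C, including those in ring-closure positions and inside branches).
Carbon count: 5.

5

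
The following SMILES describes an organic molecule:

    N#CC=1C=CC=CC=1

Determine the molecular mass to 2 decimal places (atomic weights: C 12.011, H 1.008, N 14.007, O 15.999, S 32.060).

103.12 g/mol

First, the molecular formula is C7H5N (counting implicit H from valence).
  C: 7 × 12.011 = 84.077
  H: 5 × 1.008 = 5.040
  N: 1 × 14.007 = 14.007
Sum: 7×12.011 + 5×1.008 + 1×14.007 = 103.124 → 103.12 g/mol.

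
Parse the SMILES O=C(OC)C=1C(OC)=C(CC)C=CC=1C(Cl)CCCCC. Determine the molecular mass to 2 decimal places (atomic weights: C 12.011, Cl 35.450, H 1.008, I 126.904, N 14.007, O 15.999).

312.83 g/mol

First, the molecular formula is C17H25ClO3 (counting implicit H from valence).
  C: 17 × 12.011 = 204.187
  Cl: 1 × 35.450 = 35.450
  H: 25 × 1.008 = 25.200
  O: 3 × 15.999 = 47.997
Sum: 17×12.011 + 1×35.450 + 25×1.008 + 3×15.999 = 312.834 → 312.83 g/mol.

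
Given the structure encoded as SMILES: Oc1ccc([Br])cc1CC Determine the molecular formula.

C8H9BrO

Walk through each heavy atom and fill implicit hydrogens from standard valence (C 4, N 3, O 2, S 2, halogen 1); for lowercase aromatic atoms, an aromatic c carries 1 H when it has two neighbours and 0 H with three, and aromatic n carries 0 H:
  atom 1: O, bond orders sum to 1 (valence 2) → 1 H
  atom 2: aromatic c, 3 neighbours → 0 H
  atom 3: aromatic c, 2 neighbours → 1 H
  atom 4: aromatic c, 2 neighbours → 1 H
  atom 5: aromatic c, 3 neighbours → 0 H
  atom 6: Br with explicit H count 0
  atom 7: aromatic c, 2 neighbours → 1 H
  atom 8: aromatic c, 3 neighbours → 0 H
  atom 9: C, bond orders sum to 2 (valence 4) → 2 H
  atom 10: C, bond orders sum to 1 (valence 4) → 3 H
Totals → C:8, H:9, Br:1, O:1.
In Hill order: C8H9BrO.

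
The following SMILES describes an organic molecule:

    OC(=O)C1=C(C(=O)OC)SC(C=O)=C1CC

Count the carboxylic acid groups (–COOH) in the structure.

The carboxylic acid motif appears at heavy-atom position 2 in the SMILES.
Other groups present: 1 aldehyde, 1 ester.
Carboxylic acid count: 1.

1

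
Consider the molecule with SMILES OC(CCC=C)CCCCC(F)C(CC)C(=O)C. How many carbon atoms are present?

15

Count every carbon token in the SMILES (each C, including those in ring-closure positions and inside branches).
Carbon count: 15.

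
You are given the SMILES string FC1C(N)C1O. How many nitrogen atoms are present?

Scan the SMILES for N atoms (remember two-letter symbols like Cl and Br are single atoms).
Nitrogen count: 1.

1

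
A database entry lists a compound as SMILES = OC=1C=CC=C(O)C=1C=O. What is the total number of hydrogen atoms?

Walk through each heavy atom and fill implicit hydrogens from standard valence (C 4, N 3, O 2, S 2, halogen 1):
  atom 1: O, bond orders sum to 1 (valence 2) → 1 H
  atom 2: C, bond orders sum to 4 (valence 4) → 0 H
  atom 3: C, bond orders sum to 3 (valence 4) → 1 H
  atom 4: C, bond orders sum to 3 (valence 4) → 1 H
  atom 5: C, bond orders sum to 3 (valence 4) → 1 H
  atom 6: C, bond orders sum to 4 (valence 4) → 0 H
  atom 7: O, bond orders sum to 1 (valence 2) → 1 H
  atom 8: C, bond orders sum to 4 (valence 4) → 0 H
  atom 9: C, bond orders sum to 3 (valence 4) → 1 H
  atom 10: O, bond orders sum to 2 (valence 2) → 0 H
Total hydrogens: 6.

6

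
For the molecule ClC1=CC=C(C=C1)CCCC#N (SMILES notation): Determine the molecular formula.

C10H10ClN

Walk through each heavy atom and fill implicit hydrogens from standard valence (C 4, N 3, O 2, S 2, halogen 1):
  atom 1: Cl (halogen, monovalent) → 0 H
  atom 2: C, bond orders sum to 4 (valence 4) → 0 H
  atom 3: C, bond orders sum to 3 (valence 4) → 1 H
  atom 4: C, bond orders sum to 3 (valence 4) → 1 H
  atom 5: C, bond orders sum to 4 (valence 4) → 0 H
  atom 6: C, bond orders sum to 3 (valence 4) → 1 H
  atom 7: C, bond orders sum to 3 (valence 4) → 1 H
  atom 8: C, bond orders sum to 2 (valence 4) → 2 H
  atom 9: C, bond orders sum to 2 (valence 4) → 2 H
  atom 10: C, bond orders sum to 2 (valence 4) → 2 H
  atom 11: C, bond orders sum to 4 (valence 4) → 0 H
  atom 12: N, bond orders sum to 3 (valence 3) → 0 H
Totals → C:10, H:10, Cl:1, N:1.
In Hill order: C10H10ClN.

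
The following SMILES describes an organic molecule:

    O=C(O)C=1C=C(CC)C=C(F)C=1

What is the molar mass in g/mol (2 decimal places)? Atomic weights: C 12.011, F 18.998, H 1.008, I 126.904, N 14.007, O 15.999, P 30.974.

168.17 g/mol

First, the molecular formula is C9H9FO2 (counting implicit H from valence).
  C: 9 × 12.011 = 108.099
  F: 1 × 18.998 = 18.998
  H: 9 × 1.008 = 9.072
  O: 2 × 15.999 = 31.998
Sum: 9×12.011 + 1×18.998 + 9×1.008 + 2×15.999 = 168.167 → 168.17 g/mol.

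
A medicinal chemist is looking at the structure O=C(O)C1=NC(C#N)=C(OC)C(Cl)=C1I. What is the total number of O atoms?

Scan the SMILES for O atoms (remember two-letter symbols like Cl and Br are single atoms).
Oxygen count: 3.

3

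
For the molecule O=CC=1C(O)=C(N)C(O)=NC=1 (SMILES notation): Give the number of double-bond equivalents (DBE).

Degree of unsaturation = (number of rings) + (number of π bonds).
Ring closures in the SMILES: 1.
π bonds: 4 double bonds (each 1 DoU) → 4 DoU from unsaturation.
Total DoU = 1 + 4 = 5.

5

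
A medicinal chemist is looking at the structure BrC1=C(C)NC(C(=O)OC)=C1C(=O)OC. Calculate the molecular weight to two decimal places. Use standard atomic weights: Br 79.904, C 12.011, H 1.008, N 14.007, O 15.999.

276.09 g/mol

First, the molecular formula is C9H10BrNO4 (counting implicit H from valence).
  Br: 1 × 79.904 = 79.904
  C: 9 × 12.011 = 108.099
  H: 10 × 1.008 = 10.080
  N: 1 × 14.007 = 14.007
  O: 4 × 15.999 = 63.996
Sum: 1×79.904 + 9×12.011 + 10×1.008 + 1×14.007 + 4×15.999 = 276.086 → 276.09 g/mol.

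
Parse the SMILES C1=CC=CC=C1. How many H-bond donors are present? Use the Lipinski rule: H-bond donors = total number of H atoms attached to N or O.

Donors: find every N or O and count the H atoms it carries.
  (no N or O atoms present)
Lipinski HBD = 0.

0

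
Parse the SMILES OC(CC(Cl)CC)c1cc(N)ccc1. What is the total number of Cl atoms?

1

Scan the SMILES for Cl atoms (remember two-letter symbols like Cl and Br are single atoms).
Chlorine count: 1.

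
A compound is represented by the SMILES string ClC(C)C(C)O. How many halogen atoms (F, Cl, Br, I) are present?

1

Halogen atoms appear at heavy-atom position 1 (1×Cl).
Other groups present: 1 hydroxyl.
Halogen count: 1.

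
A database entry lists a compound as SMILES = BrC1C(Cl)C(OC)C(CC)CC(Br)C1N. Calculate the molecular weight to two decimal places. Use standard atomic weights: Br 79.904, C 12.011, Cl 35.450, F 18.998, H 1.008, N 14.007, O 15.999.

First, the molecular formula is C10H18Br2ClNO (counting implicit H from valence).
  Br: 2 × 79.904 = 159.808
  C: 10 × 12.011 = 120.110
  Cl: 1 × 35.450 = 35.450
  H: 18 × 1.008 = 18.144
  N: 1 × 14.007 = 14.007
  O: 1 × 15.999 = 15.999
Sum: 2×79.904 + 10×12.011 + 1×35.450 + 18×1.008 + 1×14.007 + 1×15.999 = 363.518 → 363.52 g/mol.

363.52 g/mol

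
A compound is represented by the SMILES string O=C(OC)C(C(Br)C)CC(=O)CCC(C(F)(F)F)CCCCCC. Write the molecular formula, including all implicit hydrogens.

Walk through each heavy atom and fill implicit hydrogens from standard valence (C 4, N 3, O 2, S 2, halogen 1):
  atom 1: O, bond orders sum to 2 (valence 2) → 0 H
  atom 2: C, bond orders sum to 4 (valence 4) → 0 H
  atom 3: O, bond orders sum to 2 (valence 2) → 0 H
  atom 4: C, bond orders sum to 1 (valence 4) → 3 H
  atom 5: C, bond orders sum to 3 (valence 4) → 1 H
  atom 6: C, bond orders sum to 3 (valence 4) → 1 H
  atom 7: Br (halogen, monovalent) → 0 H
  atom 8: C, bond orders sum to 1 (valence 4) → 3 H
  atom 9: C, bond orders sum to 2 (valence 4) → 2 H
  atom 10: C, bond orders sum to 4 (valence 4) → 0 H
  atom 11: O, bond orders sum to 2 (valence 2) → 0 H
  atom 12: C, bond orders sum to 2 (valence 4) → 2 H
  atom 13: C, bond orders sum to 2 (valence 4) → 2 H
  atom 14: C, bond orders sum to 3 (valence 4) → 1 H
  atom 15: C, bond orders sum to 4 (valence 4) → 0 H
  atom 16: F (halogen, monovalent) → 0 H
  atom 17: F (halogen, monovalent) → 0 H
  atom 18: F (halogen, monovalent) → 0 H
  atom 19: C, bond orders sum to 2 (valence 4) → 2 H
  atom 20: C, bond orders sum to 2 (valence 4) → 2 H
  atom 21: C, bond orders sum to 2 (valence 4) → 2 H
  atom 22: C, bond orders sum to 2 (valence 4) → 2 H
  atom 23: C, bond orders sum to 2 (valence 4) → 2 H
  atom 24: C, bond orders sum to 1 (valence 4) → 3 H
Totals → C:17, H:28, Br:1, F:3, O:3.

C17H28BrF3O3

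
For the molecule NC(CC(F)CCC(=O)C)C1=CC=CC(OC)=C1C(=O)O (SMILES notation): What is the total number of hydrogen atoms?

Walk through each heavy atom and fill implicit hydrogens from standard valence (C 4, N 3, O 2, S 2, halogen 1):
  atom 1: N, bond orders sum to 1 (valence 3) → 2 H
  atom 2: C, bond orders sum to 3 (valence 4) → 1 H
  atom 3: C, bond orders sum to 2 (valence 4) → 2 H
  atom 4: C, bond orders sum to 3 (valence 4) → 1 H
  atom 5: F (halogen, monovalent) → 0 H
  atom 6: C, bond orders sum to 2 (valence 4) → 2 H
  atom 7: C, bond orders sum to 2 (valence 4) → 2 H
  atom 8: C, bond orders sum to 4 (valence 4) → 0 H
  atom 9: O, bond orders sum to 2 (valence 2) → 0 H
  atom 10: C, bond orders sum to 1 (valence 4) → 3 H
  atom 11: C, bond orders sum to 4 (valence 4) → 0 H
  atom 12: C, bond orders sum to 3 (valence 4) → 1 H
  atom 13: C, bond orders sum to 3 (valence 4) → 1 H
  atom 14: C, bond orders sum to 3 (valence 4) → 1 H
  atom 15: C, bond orders sum to 4 (valence 4) → 0 H
  atom 16: O, bond orders sum to 2 (valence 2) → 0 H
  atom 17: C, bond orders sum to 1 (valence 4) → 3 H
  atom 18: C, bond orders sum to 4 (valence 4) → 0 H
  atom 19: C, bond orders sum to 4 (valence 4) → 0 H
  atom 20: O, bond orders sum to 2 (valence 2) → 0 H
  atom 21: O, bond orders sum to 1 (valence 2) → 1 H
Total hydrogens: 20.

20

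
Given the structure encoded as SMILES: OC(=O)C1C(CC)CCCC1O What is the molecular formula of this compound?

Walk through each heavy atom and fill implicit hydrogens from standard valence (C 4, N 3, O 2, S 2, halogen 1):
  atom 1: O, bond orders sum to 1 (valence 2) → 1 H
  atom 2: C, bond orders sum to 4 (valence 4) → 0 H
  atom 3: O, bond orders sum to 2 (valence 2) → 0 H
  atom 4: C, bond orders sum to 3 (valence 4) → 1 H
  atom 5: C, bond orders sum to 3 (valence 4) → 1 H
  atom 6: C, bond orders sum to 2 (valence 4) → 2 H
  atom 7: C, bond orders sum to 1 (valence 4) → 3 H
  atom 8: C, bond orders sum to 2 (valence 4) → 2 H
  atom 9: C, bond orders sum to 2 (valence 4) → 2 H
  atom 10: C, bond orders sum to 2 (valence 4) → 2 H
  atom 11: C, bond orders sum to 3 (valence 4) → 1 H
  atom 12: O, bond orders sum to 1 (valence 2) → 1 H
Totals → C:9, H:16, O:3.

C9H16O3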